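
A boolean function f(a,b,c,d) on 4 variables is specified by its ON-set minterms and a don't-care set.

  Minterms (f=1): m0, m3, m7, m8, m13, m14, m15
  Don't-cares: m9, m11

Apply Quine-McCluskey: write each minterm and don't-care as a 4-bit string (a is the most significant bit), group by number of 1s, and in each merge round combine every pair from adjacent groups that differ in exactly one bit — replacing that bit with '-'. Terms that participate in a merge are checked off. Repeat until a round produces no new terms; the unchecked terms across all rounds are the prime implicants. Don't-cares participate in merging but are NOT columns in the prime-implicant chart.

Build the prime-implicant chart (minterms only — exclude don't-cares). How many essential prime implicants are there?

4

[col 0] 0000*, 0011*, 0111*, 1000*, 1001*, 1011*, 1101*, 1110*, 1111*
[col 1] -000, -011*, -111*, 0-11*, 1-01*, 1-11*, 10-1*, 100-, 11-1*, 111-
[col 2] --11, 1--1
Prime implicants: --11, -000, 1--1, 100-, 111-
PI chart (minterm → PIs covering it):
  0 | -000  (sole → essential)
  3 | --11  (sole → essential)
  7 | --11  (sole → essential)
  8 | -000,100-
  13 | 1--1  (sole → essential)
  14 | 111-  (sole → essential)
  15 | --11,1--1,111-
Essential prime implicants: --11, -000, 1--1, 111-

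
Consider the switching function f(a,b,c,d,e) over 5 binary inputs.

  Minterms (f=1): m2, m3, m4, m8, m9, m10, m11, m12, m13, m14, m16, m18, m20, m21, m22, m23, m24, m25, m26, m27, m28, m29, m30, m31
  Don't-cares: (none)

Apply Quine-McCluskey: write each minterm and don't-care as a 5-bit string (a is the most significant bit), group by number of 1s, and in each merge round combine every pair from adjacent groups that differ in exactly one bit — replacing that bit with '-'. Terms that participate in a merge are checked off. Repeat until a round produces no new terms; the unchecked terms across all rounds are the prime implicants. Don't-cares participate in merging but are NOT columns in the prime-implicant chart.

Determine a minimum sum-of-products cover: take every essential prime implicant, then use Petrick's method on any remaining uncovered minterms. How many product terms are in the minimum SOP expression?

[col 0] 00010*, 00011*, 00100*, 01000*, 01001*, 01010*, 01011*, 01100*, 01101*, 01110*, 10000*, 10010*, 10100*, 10101*, 10110*, 10111*, 11000*, 11001*, 11010*, 11011*, 11100*, 11101*, 11110*, 11111*
[col 1] -0010*, -0100*, -1000*, -1001*, -1010*, -1011*, -1100*, -1101*, -1110*, 0-010*, 0-011*, 0-100*, 0001-*, 01-00*, 01-01*, 01-10*, 010-0*, 010-1*, 0100-*, 0101-*, 011-0*, 0110-*, 1-000*, 1-010*, 1-100*, 1-101*, 1-110*, 1-111*, 10-00*, 10-10*, 100-0*, 101-0*, 101-1*, 1010-*, 1011-*, 11-00*, 11-01*, 11-10*, 11-11*, 110-0*, 110-1*, 1100-*, 1101-*, 111-0*, 111-1*, 1110-*, 1111-*
[col 2] --010, --100, -1-00*, -1-01*, -1-10*, -10-0*, -10-1*, -100-*, -101-*, -11-0*, -110-*, 0-01-, 01--0*, 01-0-*, 010--*, 1--00*, 1--10*, 1-0-0*, 1-1-0*, 1-1-1*, 1-10-*, 1-11-*, 10--0*, 101--*, 11--0*, 11--1*, 11-0-*, 11-1-*, 110--*, 111--*
[col 3] -1--0, -1-0-, -10--, 1---0, 1-1--, 11---
Prime implicants: --010, --100, -1--0, -1-0-, -10--, 0-01-, 1---0, 1-1--, 11---
PI chart (minterm → PIs covering it):
  2 | --010,0-01-
  3 | 0-01-  (sole → essential)
  4 | --100  (sole → essential)
  8 | -1--0,-1-0-,-10--
  9 | -1-0-,-10--
  10 | --010,-1--0,-10--,0-01-
  11 | -10--,0-01-
  12 | --100,-1--0,-1-0-
  13 | -1-0-  (sole → essential)
  14 | -1--0  (sole → essential)
  16 | 1---0  (sole → essential)
  18 | --010,1---0
  20 | --100,1---0,1-1--
  21 | 1-1--  (sole → essential)
  22 | 1---0,1-1--
  23 | 1-1--  (sole → essential)
  24 | -1--0,-1-0-,-10--,1---0,11---
  25 | -1-0-,-10--,11---
  26 | --010,-1--0,-10--,1---0,11---
  27 | -10--,11---
  28 | --100,-1--0,-1-0-,1---0,1-1--,11---
  29 | -1-0-,1-1--,11---
  30 | -1--0,1---0,1-1--,11---
  31 | 1-1--,11---
Essential prime implicants: --100, -1--0, -1-0-, 0-01-, 1---0, 1-1--
Petrick residual → -10--
Minimum SOP uses 7 PIs: cd'e' + be' + bd' + bc' + a'c'd + ae' + ac

7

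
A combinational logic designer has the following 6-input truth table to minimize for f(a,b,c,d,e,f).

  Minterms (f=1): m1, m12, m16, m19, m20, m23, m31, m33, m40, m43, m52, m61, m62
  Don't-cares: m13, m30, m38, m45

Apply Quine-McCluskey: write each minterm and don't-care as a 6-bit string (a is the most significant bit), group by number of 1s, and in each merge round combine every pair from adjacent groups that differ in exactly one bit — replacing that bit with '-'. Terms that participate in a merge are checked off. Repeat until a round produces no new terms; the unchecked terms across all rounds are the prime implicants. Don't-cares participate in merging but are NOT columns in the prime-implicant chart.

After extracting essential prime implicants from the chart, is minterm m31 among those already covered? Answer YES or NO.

NO

[col 0] 000001*, 001100*, 001101*, 010000*, 010011*, 010100*, 010111*, 011110*, 011111*, 100001*, 100110, 101000, 101011, 101101*, 110100*, 111101*, 111110*
[col 1] -00001, -01101, -10100, -11110, 00110-, 01-111, 010-00, 010-11, 01111-, 1-1101
Prime implicants: -00001, -01101, -10100, -11110, 00110-, 01-111, 010-00, 010-11, 01111-, 1-1101, 100110, 101000, 101011
PI chart (minterm → PIs covering it):
  1 | -00001  (sole → essential)
  12 | 00110-  (sole → essential)
  16 | 010-00  (sole → essential)
  19 | 010-11  (sole → essential)
  20 | -10100,010-00
  23 | 01-111,010-11
  31 | 01-111,01111-
  33 | -00001  (sole → essential)
  40 | 101000  (sole → essential)
  43 | 101011  (sole → essential)
  52 | -10100  (sole → essential)
  61 | 1-1101  (sole → essential)
  62 | -11110  (sole → essential)
Essential prime implicants: -00001, -10100, -11110, 00110-, 010-00, 010-11, 1-1101, 101000, 101011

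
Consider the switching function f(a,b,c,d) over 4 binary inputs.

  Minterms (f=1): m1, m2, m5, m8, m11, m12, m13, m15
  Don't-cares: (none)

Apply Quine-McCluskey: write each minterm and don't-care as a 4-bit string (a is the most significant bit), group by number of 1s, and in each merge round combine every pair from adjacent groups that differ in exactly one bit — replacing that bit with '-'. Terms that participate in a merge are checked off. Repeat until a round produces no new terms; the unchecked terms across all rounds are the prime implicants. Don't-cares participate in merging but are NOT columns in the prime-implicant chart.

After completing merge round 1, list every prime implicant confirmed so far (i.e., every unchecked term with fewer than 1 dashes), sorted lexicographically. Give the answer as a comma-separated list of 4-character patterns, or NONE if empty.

0010

Round 0: 0001✓ 0010 0101✓ 1000✓ 1011✓ 1100✓ 1101✓ 1111✓
Round 1: -101 0-01 1-00 1-11 11-1 110-
PIs = {-101, 0-01, 0010, 1-00, 1-11, 11-1, 110-}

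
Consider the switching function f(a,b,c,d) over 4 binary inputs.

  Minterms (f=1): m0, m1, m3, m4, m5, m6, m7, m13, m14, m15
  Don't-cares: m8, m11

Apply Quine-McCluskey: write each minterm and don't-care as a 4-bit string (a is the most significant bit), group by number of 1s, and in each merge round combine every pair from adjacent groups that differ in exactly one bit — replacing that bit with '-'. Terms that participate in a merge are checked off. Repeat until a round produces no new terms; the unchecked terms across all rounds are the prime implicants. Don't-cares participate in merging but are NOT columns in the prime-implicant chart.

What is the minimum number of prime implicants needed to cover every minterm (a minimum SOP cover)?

4

[col 0] 0000*, 0001*, 0011*, 0100*, 0101*, 0110*, 0111*, 1000*, 1011*, 1101*, 1110*, 1111*
[col 1] -000, -011*, -101*, -110*, -111*, 0-00*, 0-01*, 0-11*, 00-1*, 000-*, 01-0*, 01-1*, 010-*, 011-*, 1-11*, 11-1*, 111-*
[col 2] --11, -1-1, -11-, 0--1, 0-0-, 01--
Prime implicants: --11, -000, -1-1, -11-, 0--1, 0-0-, 01--
PI chart (minterm → PIs covering it):
  0 | -000,0-0-
  1 | 0--1,0-0-
  3 | --11,0--1
  4 | 0-0-,01--
  5 | -1-1,0--1,0-0-,01--
  6 | -11-,01--
  7 | --11,-1-1,-11-,0--1,01--
  13 | -1-1  (sole → essential)
  14 | -11-  (sole → essential)
  15 | --11,-1-1,-11-
Essential prime implicants: -1-1, -11-
Petrick residual → --11, 0-0-
Minimum SOP uses 4 PIs: cd + bd + bc + a'c'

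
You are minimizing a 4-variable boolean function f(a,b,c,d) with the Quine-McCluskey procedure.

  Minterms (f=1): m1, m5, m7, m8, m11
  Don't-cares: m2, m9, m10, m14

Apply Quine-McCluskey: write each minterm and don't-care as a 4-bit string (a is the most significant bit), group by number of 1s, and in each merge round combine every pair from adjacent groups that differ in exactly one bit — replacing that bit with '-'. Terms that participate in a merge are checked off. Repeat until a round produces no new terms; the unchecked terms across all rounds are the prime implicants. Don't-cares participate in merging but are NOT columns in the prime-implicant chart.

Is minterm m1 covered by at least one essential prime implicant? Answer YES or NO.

NO

Round 0: 0001✓ 0010✓ 0101✓ 0111✓ 1000✓ 1001✓ 1010✓ 1011✓ 1110✓
Round 1: -001 -010 0-01 01-1 1-10 10-0✓ 10-1✓ 100-✓ 101-✓
Round 2: 10--
PIs = {-001, -010, 0-01, 01-1, 1-10, 10--}
Coverage chart:
  m1: -001,0-01
  m5: 0-01,01-1
  m7: 01-1 ←essential
  m8: 10-- ←essential
  m11: 10-- ←essential
Essential: 01-1, 10--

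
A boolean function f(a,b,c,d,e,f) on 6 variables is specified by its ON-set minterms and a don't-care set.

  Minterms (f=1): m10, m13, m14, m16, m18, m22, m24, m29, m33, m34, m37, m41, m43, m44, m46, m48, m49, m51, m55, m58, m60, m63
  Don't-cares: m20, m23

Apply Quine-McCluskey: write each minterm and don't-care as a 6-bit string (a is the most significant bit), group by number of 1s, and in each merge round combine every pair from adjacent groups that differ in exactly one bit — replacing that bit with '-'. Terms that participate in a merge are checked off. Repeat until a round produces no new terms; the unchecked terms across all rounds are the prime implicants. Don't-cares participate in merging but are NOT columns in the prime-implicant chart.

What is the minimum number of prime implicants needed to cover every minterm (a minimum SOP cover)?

13

Round 0: 001010✓ 001101✓ 001110✓ 010000✓ 010010✓ 010100✓ 010110✓ 010111✓ 011000✓ 011101✓ 100001✓ 100010 100101✓ 101001✓ 101011✓ 101100✓ 101110✓ 110000✓ 110001✓ 110011✓ 110111✓ 111010 111100✓ 111111✓
Round 1: -01110 -10000 -10111 0-1101 001-10 01-000 010-00✓ 010-10✓ 0100-0✓ 0101-0✓ 01011- 1-0001 1-1100 10-001 100-01 1010-1 1011-0 11-111 110-11 1100-1 11000-
Round 2: 010--0
PIs = {-01110, -10000, -10111, 0-1101, 001-10, 01-000, 010--0, 01011-, 1-0001, 1-1100, 10-001, 100-01, 100010, 1010-1, 1011-0, 11-111, 110-11, 1100-1, 11000-, 111010}
Coverage chart:
  m10: 001-10 ←essential
  m13: 0-1101 ←essential
  m14: -01110,001-10
  m16: -10000,01-000,010--0
  m18: 010--0 ←essential
  m22: 010--0,01011-
  m24: 01-000 ←essential
  m29: 0-1101 ←essential
  m33: 1-0001,10-001,100-01
  m34: 100010 ←essential
  m37: 100-01 ←essential
  m41: 10-001,1010-1
  m43: 1010-1 ←essential
  m44: 1-1100,1011-0
  m46: -01110,1011-0
  m48: -10000,11000-
  m49: 1-0001,1100-1,11000-
  m51: 110-11,1100-1
  m55: -10111,11-111,110-11
  m58: 111010 ←essential
  m60: 1-1100 ←essential
  m63: 11-111 ←essential
Essential: 0-1101, 001-10, 01-000, 010--0, 1-1100, 100-01, 100010, 1010-1, 11-111, 111010
Petrick residual → -01110, -10000, 1100-1
Min cover (13 terms): b'cdef' + bc'd'e'f' + a'cde'f + a'b'cef' + a'bd'e'f' + a'bc'f' + acde'f' + ab'c'e'f + ab'c'd'ef' + ab'cd'f + abdef + abc'd'f + abcd'ef'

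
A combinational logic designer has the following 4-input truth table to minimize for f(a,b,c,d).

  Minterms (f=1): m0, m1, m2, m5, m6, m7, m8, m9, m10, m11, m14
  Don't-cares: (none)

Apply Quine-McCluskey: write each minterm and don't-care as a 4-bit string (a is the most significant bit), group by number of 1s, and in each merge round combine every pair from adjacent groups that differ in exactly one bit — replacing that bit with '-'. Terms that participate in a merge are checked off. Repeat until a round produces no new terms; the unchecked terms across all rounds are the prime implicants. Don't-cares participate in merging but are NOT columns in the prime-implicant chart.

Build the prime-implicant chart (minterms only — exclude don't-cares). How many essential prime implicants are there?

[col 0] 0000*, 0001*, 0010*, 0101*, 0110*, 0111*, 1000*, 1001*, 1010*, 1011*, 1110*
[col 1] -000*, -001*, -010*, -110*, 0-01, 0-10*, 00-0*, 000-*, 01-1, 011-, 1-10*, 10-0*, 10-1*, 100-*, 101-*
[col 2] --10, -0-0, -00-, 10--
Prime implicants: --10, -0-0, -00-, 0-01, 01-1, 011-, 10--
PI chart (minterm → PIs covering it):
  0 | -0-0,-00-
  1 | -00-,0-01
  2 | --10,-0-0
  5 | 0-01,01-1
  6 | --10,011-
  7 | 01-1,011-
  8 | -0-0,-00-,10--
  9 | -00-,10--
  10 | --10,-0-0,10--
  11 | 10--  (sole → essential)
  14 | --10  (sole → essential)
Essential prime implicants: --10, 10--

2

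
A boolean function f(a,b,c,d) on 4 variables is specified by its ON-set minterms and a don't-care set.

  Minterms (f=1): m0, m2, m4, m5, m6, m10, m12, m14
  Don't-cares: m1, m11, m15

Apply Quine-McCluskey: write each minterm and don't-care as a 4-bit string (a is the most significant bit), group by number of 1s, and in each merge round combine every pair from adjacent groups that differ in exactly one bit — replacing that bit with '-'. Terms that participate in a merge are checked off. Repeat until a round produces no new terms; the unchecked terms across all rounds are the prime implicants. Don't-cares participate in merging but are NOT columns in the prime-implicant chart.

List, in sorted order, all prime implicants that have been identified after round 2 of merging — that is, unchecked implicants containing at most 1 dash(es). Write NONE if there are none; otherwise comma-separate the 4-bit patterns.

[col 0] 0000*, 0001*, 0010*, 0100*, 0101*, 0110*, 1010*, 1011*, 1100*, 1110*, 1111*
[col 1] -010*, -100*, -110*, 0-00*, 0-01*, 0-10*, 00-0*, 000-*, 01-0*, 010-*, 1-10*, 1-11*, 101-*, 11-0*, 111-*
[col 2] --10, -1-0, 0--0, 0-0-, 1-1-
Prime implicants: --10, -1-0, 0--0, 0-0-, 1-1-

NONE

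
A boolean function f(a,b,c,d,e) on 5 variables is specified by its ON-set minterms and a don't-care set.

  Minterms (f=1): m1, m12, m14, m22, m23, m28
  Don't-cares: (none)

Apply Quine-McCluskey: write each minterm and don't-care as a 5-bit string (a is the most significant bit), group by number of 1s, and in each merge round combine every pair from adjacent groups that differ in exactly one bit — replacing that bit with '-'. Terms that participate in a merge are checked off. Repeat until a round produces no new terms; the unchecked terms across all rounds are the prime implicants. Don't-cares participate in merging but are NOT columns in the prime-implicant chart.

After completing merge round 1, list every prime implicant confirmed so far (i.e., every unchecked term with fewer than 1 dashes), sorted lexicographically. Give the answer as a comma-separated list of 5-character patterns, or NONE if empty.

00001

[col 0] 00001, 01100*, 01110*, 10110*, 10111*, 11100*
[col 1] -1100, 011-0, 1011-
Prime implicants: -1100, 00001, 011-0, 1011-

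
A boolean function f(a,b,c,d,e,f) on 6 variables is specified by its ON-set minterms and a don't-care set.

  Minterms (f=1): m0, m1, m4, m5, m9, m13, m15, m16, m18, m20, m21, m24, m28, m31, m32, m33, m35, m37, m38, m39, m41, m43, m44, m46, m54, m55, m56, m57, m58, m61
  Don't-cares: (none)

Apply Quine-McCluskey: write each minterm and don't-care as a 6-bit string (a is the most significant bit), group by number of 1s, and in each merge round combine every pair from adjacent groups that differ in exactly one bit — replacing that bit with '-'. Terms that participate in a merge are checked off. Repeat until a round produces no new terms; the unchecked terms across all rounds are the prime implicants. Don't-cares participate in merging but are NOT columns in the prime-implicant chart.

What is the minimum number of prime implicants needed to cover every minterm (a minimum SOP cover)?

[col 0] 000000*, 000001*, 000100*, 000101*, 001001*, 001101*, 001111*, 010000*, 010010*, 010100*, 010101*, 011000*, 011100*, 011111*, 100000*, 100001*, 100011*, 100101*, 100110*, 100111*, 101001*, 101011*, 101100*, 101110*, 110110*, 110111*, 111000*, 111001*, 111010*, 111101*
[col 1] -00000*, -00001*, -00101*, -01001*, -11000, 0-0000*, 0-0100*, 0-0101*, 0-1111, 00-001*, 00-101*, 000-00*, 000-01*, 00000-*, 00010-*, 001-01*, 0011-1, 01-000*, 01-100*, 010-00*, 0100-0, 01010-*, 011-00*, 1-0110*, 1-0111*, 1-1001, 10-001*, 10-011*, 10-110, 100-01*, 100-11*, 1000-1*, 10000-*, 1001-1*, 10011-*, 1010-1*, 1011-0, 11011-*, 111-01, 1110-0, 11100-
[col 2] -0-001, -00-01, -0000-, 0-0-00, 0-010-, 00--01, 000-0-, 01--00, 1-011-, 10-0-1, 100--1
Prime implicants: -0-001, -00-01, -0000-, -11000, 0-0-00, 0-010-, 0-1111, 00--01, 000-0-, 0011-1, 01--00, 0100-0, 1-011-, 1-1001, 10-0-1, 10-110, 100--1, 1011-0, 111-01, 1110-0, 11100-
PI chart (minterm → PIs covering it):
  0 | -0000-,0-0-00,000-0-
  1 | -0-001,-00-01,-0000-,00--01,000-0-
  4 | 0-0-00,0-010-,000-0-
  5 | -00-01,0-010-,00--01,000-0-
  9 | -0-001,00--01
  13 | 00--01,0011-1
  15 | 0-1111,0011-1
  16 | 0-0-00,01--00,0100-0
  18 | 0100-0  (sole → essential)
  20 | 0-0-00,0-010-,01--00
  21 | 0-010-  (sole → essential)
  24 | -11000,01--00
  28 | 01--00  (sole → essential)
  31 | 0-1111  (sole → essential)
  32 | -0000-  (sole → essential)
  33 | -0-001,-00-01,-0000-,10-0-1,100--1
  35 | 10-0-1,100--1
  37 | -00-01,100--1
  38 | 1-011-,10-110
  39 | 1-011-,100--1
  41 | -0-001,1-1001,10-0-1
  43 | 10-0-1  (sole → essential)
  44 | 1011-0  (sole → essential)
  46 | 10-110,1011-0
  54 | 1-011-  (sole → essential)
  55 | 1-011-  (sole → essential)
  56 | -11000,1110-0,11100-
  57 | 1-1001,111-01,11100-
  58 | 1110-0  (sole → essential)
  61 | 111-01  (sole → essential)
Essential prime implicants: -0000-, 0-010-, 0-1111, 01--00, 0100-0, 1-011-, 10-0-1, 1011-0, 111-01, 1110-0
Petrick residual → -00-01, 00--01
Minimum SOP uses 12 PIs: b'c'e'f + b'c'd'e' + a'c'de' + a'cdef + a'b'e'f + a'be'f' + a'bc'd'f' + ac'de + ab'd'f + ab'cdf' + abce'f + abcd'f'

12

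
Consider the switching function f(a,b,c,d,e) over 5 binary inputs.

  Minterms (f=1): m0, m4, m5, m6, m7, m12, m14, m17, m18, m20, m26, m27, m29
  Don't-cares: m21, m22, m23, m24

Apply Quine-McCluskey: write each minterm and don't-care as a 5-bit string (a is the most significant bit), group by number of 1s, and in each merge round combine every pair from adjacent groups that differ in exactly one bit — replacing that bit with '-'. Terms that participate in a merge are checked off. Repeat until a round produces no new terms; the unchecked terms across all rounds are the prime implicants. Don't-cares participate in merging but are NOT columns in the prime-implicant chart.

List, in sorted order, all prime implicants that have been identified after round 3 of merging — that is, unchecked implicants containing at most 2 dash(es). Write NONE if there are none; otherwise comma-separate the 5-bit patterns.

0-1-0, 00-00, 1-010, 1-101, 10-01, 10-10, 110-0, 1101-

Round 0: 00000✓ 00100✓ 00101✓ 00110✓ 00111✓ 01100✓ 01110✓ 10001✓ 10010✓ 10100✓ 10101✓ 10110✓ 10111✓ 11000✓ 11010✓ 11011✓ 11101✓
Round 1: -0100✓ -0101✓ -0110✓ -0111✓ 0-100✓ 0-110✓ 00-00 001-0✓ 001-1✓ 0010-✓ 0011-✓ 011-0✓ 1-010 1-101 10-01 10-10 101-0✓ 101-1✓ 1010-✓ 1011-✓ 110-0 1101-
Round 2: -01-0✓ -01-1✓ -010-✓ -011-✓ 0-1-0 001--✓ 101--✓
Round 3: -01--
PIs = {-01--, 0-1-0, 00-00, 1-010, 1-101, 10-01, 10-10, 110-0, 1101-}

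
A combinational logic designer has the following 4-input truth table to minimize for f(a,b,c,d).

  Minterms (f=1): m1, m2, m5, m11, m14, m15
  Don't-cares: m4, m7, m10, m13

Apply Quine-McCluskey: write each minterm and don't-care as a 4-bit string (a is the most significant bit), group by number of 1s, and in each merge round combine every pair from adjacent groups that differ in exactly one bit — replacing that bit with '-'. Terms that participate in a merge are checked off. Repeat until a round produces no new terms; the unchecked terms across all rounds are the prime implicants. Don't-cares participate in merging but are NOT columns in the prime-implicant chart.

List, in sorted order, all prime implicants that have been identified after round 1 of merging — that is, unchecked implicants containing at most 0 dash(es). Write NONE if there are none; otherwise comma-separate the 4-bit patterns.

size-2^0 implicants → 0001(✓)  0010(✓)  0100(✓)  0101(✓)  0111(✓)  1010(✓)  1011(✓)  1101(✓)  1110(✓)  1111(✓)
size-2^1 implicants → -010  -101(✓)  -111(✓)  0-01  01-1(✓)  010-  1-10(✓)  1-11(✓)  101-(✓)  11-1(✓)  111-(✓)
size-2^2 implicants → -1-1  1-1-
Unchecked terms (primes): -010, -1-1, 0-01, 010-, 1-1-

NONE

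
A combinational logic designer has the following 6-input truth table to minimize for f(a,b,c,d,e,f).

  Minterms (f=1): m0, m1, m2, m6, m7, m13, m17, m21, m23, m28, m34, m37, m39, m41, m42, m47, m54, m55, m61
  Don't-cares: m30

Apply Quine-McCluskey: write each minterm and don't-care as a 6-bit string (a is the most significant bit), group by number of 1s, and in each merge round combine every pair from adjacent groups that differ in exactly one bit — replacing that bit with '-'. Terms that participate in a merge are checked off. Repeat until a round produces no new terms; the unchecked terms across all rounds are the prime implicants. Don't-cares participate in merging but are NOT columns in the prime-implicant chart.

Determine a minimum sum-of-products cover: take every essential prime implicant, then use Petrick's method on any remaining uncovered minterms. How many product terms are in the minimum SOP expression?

12

Round 0: 000000✓ 000001✓ 000010✓ 000110✓ 000111✓ 001101 010001✓ 010101✓ 010111✓ 011100✓ 011110✓ 100010✓ 100101✓ 100111✓ 101001 101010✓ 101111✓ 110110✓ 110111✓ 111101
Round 1: -00010 -00111✓ -10111✓ 0-0001 0-0111✓ 000-10 0000-0 00000- 00011- 010-01 0101-1 0111-0 1-0111✓ 10-010 10-111 1001-1 11011-
Round 2: --0111
PIs = {--0111, -00010, 0-0001, 000-10, 0000-0, 00000-, 00011-, 001101, 010-01, 0101-1, 0111-0, 10-010, 10-111, 1001-1, 101001, 11011-, 111101}
Coverage chart:
  m0: 0000-0,00000-
  m1: 0-0001,00000-
  m2: -00010,000-10,0000-0
  m6: 000-10,00011-
  m7: --0111,00011-
  m13: 001101 ←essential
  m17: 0-0001,010-01
  m21: 010-01,0101-1
  m23: --0111,0101-1
  m28: 0111-0 ←essential
  m34: -00010,10-010
  m37: 1001-1 ←essential
  m39: --0111,10-111,1001-1
  m41: 101001 ←essential
  m42: 10-010 ←essential
  m47: 10-111 ←essential
  m54: 11011- ←essential
  m55: --0111,11011-
  m61: 111101 ←essential
Essential: 001101, 0111-0, 10-010, 10-111, 1001-1, 101001, 11011-, 111101
Petrick residual → --0111, 000-10, 00000-, 010-01
Min cover (12 terms): c'def + a'b'c'ef' + a'b'c'd'e' + a'b'cde'f + a'bc'e'f + a'bcdf' + ab'd'ef' + ab'def + ab'c'df + ab'cd'e'f + abc'de + abcde'f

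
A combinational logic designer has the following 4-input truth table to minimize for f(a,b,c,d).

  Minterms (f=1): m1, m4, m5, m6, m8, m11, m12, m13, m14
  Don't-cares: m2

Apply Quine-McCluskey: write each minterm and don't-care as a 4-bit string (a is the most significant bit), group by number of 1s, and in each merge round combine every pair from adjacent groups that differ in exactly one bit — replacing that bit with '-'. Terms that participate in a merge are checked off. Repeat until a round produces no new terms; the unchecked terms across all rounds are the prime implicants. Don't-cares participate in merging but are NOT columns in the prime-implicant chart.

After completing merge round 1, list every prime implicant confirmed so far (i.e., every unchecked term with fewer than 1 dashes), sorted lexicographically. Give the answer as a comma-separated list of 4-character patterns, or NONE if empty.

Round 0: 0001✓ 0010✓ 0100✓ 0101✓ 0110✓ 1000✓ 1011 1100✓ 1101✓ 1110✓
Round 1: -100✓ -101✓ -110✓ 0-01 0-10 01-0✓ 010-✓ 1-00 11-0✓ 110-✓
Round 2: -1-0 -10-
PIs = {-1-0, -10-, 0-01, 0-10, 1-00, 1011}

1011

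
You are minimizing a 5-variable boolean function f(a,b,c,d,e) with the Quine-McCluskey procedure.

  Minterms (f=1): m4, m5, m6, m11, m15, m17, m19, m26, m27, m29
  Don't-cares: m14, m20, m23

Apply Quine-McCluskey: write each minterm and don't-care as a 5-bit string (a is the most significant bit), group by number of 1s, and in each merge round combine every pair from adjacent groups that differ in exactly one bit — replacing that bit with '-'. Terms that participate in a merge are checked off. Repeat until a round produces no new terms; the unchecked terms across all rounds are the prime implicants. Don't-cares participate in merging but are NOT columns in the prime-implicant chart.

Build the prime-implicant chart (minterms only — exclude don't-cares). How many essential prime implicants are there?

Round 0: 00100✓ 00101✓ 00110✓ 01011✓ 01110✓ 01111✓ 10001✓ 10011✓ 10100✓ 10111✓ 11010✓ 11011✓ 11101
Round 1: -0100 -1011 0-110 001-0 0010- 01-11 0111- 1-011 10-11 100-1 1101-
PIs = {-0100, -1011, 0-110, 001-0, 0010-, 01-11, 0111-, 1-011, 10-11, 100-1, 1101-, 11101}
Coverage chart:
  m4: -0100,001-0,0010-
  m5: 0010- ←essential
  m6: 0-110,001-0
  m11: -1011,01-11
  m15: 01-11,0111-
  m17: 100-1 ←essential
  m19: 1-011,10-11,100-1
  m26: 1101- ←essential
  m27: -1011,1-011,1101-
  m29: 11101 ←essential
Essential: 0010-, 100-1, 1101-, 11101

4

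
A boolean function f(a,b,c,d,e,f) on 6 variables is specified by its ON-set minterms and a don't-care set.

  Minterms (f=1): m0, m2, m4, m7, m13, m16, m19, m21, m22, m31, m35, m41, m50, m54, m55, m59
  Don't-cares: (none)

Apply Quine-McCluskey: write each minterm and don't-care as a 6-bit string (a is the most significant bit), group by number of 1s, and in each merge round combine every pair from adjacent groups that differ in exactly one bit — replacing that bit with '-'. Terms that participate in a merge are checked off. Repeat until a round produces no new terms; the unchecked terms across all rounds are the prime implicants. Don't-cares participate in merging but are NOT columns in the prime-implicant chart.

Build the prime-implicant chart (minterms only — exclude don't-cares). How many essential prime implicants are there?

14

size-2^0 implicants → 000000(✓)  000010(✓)  000100(✓)  000111  001101  010000(✓)  010011  010101  010110(✓)  011111  100011  101001  110010(✓)  110110(✓)  110111(✓)  111011
size-2^1 implicants → -10110  0-0000  000-00  0000-0  110-10  11011-
Unchecked terms (primes): -10110, 0-0000, 000-00, 0000-0, 000111, 001101, 010011, 010101, 011111, 100011, 101001, 110-10, 11011-, 111011
Minterm coverage:
  m0 ⊆ 0-0000,000-00,0000-0
  m2 ⊆ 0000-0 [E]
  m4 ⊆ 000-00 [E]
  m7 ⊆ 000111 [E]
  m13 ⊆ 001101 [E]
  m16 ⊆ 0-0000 [E]
  m19 ⊆ 010011 [E]
  m21 ⊆ 010101 [E]
  m22 ⊆ -10110 [E]
  m31 ⊆ 011111 [E]
  m35 ⊆ 100011 [E]
  m41 ⊆ 101001 [E]
  m50 ⊆ 110-10 [E]
  m54 ⊆ -10110,110-10,11011-
  m55 ⊆ 11011- [E]
  m59 ⊆ 111011 [E]
E = {-10110, 0-0000, 000-00, 0000-0, 000111, 001101, 010011, 010101, 011111, 100011, 101001, 110-10, 11011-, 111011}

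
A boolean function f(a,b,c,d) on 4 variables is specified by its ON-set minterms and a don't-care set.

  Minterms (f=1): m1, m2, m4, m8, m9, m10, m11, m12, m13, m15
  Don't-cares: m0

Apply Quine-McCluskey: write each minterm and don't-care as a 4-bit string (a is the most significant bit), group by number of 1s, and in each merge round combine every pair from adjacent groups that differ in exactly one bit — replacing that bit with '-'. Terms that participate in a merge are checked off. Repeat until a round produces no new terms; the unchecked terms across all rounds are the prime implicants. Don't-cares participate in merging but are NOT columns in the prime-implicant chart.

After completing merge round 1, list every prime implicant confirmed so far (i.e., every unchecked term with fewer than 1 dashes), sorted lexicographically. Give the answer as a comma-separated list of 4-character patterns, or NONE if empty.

NONE

size-2^0 implicants → 0000(✓)  0001(✓)  0010(✓)  0100(✓)  1000(✓)  1001(✓)  1010(✓)  1011(✓)  1100(✓)  1101(✓)  1111(✓)
size-2^1 implicants → -000(✓)  -001(✓)  -010(✓)  -100(✓)  0-00(✓)  00-0(✓)  000-(✓)  1-00(✓)  1-01(✓)  1-11(✓)  10-0(✓)  10-1(✓)  100-(✓)  101-(✓)  11-1(✓)  110-(✓)
size-2^2 implicants → --00  -0-0  -00-  1--1  1-0-  10--
Unchecked terms (primes): --00, -0-0, -00-, 1--1, 1-0-, 10--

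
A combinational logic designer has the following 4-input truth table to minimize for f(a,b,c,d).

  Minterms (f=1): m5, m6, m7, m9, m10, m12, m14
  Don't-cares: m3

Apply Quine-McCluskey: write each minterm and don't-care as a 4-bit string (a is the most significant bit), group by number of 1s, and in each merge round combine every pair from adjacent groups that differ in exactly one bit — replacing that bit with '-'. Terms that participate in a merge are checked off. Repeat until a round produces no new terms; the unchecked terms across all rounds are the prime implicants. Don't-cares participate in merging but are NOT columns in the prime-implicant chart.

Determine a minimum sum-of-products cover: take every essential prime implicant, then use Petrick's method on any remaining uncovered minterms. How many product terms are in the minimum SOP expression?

size-2^0 implicants → 0011(✓)  0101(✓)  0110(✓)  0111(✓)  1001  1010(✓)  1100(✓)  1110(✓)
size-2^1 implicants → -110  0-11  01-1  011-  1-10  11-0
Unchecked terms (primes): -110, 0-11, 01-1, 011-, 1-10, 1001, 11-0
Minterm coverage:
  m5 ⊆ 01-1 [E]
  m6 ⊆ -110,011-
  m7 ⊆ 0-11,01-1,011-
  m9 ⊆ 1001 [E]
  m10 ⊆ 1-10 [E]
  m12 ⊆ 11-0 [E]
  m14 ⊆ -110,1-10,11-0
E = {01-1, 1-10, 1001, 11-0}
Petrick residual → -110
Cover = bcd' + a'bd + acd' + ab'c'd + abd'  |cover|=5

5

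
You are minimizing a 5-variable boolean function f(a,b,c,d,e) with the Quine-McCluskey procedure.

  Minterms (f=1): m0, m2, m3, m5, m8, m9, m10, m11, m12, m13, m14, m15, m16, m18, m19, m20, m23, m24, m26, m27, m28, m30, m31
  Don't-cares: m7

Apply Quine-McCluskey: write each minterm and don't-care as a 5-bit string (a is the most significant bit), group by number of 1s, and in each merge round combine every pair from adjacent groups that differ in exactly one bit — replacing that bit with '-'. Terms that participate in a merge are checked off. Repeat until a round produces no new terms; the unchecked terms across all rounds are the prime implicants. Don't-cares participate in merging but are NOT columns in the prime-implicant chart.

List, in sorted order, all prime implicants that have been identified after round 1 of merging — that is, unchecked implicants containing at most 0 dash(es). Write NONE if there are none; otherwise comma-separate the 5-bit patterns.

[col 0] 00000*, 00010*, 00011*, 00101*, 00111*, 01000*, 01001*, 01010*, 01011*, 01100*, 01101*, 01110*, 01111*, 10000*, 10010*, 10011*, 10100*, 10111*, 11000*, 11010*, 11011*, 11100*, 11110*, 11111*
[col 1] -0000*, -0010*, -0011*, -0111*, -1000*, -1010*, -1011*, -1100*, -1110*, -1111*, 0-000*, 0-010*, 0-011*, 0-101*, 0-111*, 00-11*, 000-0*, 0001-*, 001-1*, 01-00*, 01-01*, 01-10*, 01-11*, 010-0*, 010-1*, 0100-*, 0101-*, 011-0*, 011-1*, 0110-*, 0111-*, 1-000*, 1-010*, 1-011*, 1-100*, 1-111*, 10-00*, 10-11*, 100-0*, 1001-*, 11-00*, 11-10*, 11-11*, 110-0*, 1101-*, 111-0*, 1111-*
[col 2] --000*, --010*, --011*, --111*, -0-11*, -00-0*, -001-*, -1-00*, -1-10*, -1-11*, -10-0*, -101-*, -11-0*, -111-*, 0--11*, 0-0-0*, 0-01-*, 0-1-1, 01--0*, 01--1*, 01-0-*, 01-1-*, 010--*, 011--*, 1--00, 1--11*, 1-0-0*, 1-01-*, 11--0*, 11-1-*
[col 3] ---11, --0-0, --01-, -1--0, -1-1-, 01---
Prime implicants: ---11, --0-0, --01-, -1--0, -1-1-, 0-1-1, 01---, 1--00

NONE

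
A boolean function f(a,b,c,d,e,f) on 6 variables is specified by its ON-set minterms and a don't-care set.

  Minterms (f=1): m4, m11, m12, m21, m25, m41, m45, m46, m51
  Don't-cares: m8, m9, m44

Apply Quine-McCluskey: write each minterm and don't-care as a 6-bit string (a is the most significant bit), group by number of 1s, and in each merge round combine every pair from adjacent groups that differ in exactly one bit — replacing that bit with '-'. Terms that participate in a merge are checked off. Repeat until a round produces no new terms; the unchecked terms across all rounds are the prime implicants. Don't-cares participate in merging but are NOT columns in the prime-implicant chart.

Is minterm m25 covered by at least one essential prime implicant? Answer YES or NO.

size-2^0 implicants → 000100(✓)  001000(✓)  001001(✓)  001011(✓)  001100(✓)  010101  011001(✓)  101001(✓)  101100(✓)  101101(✓)  101110(✓)  110011
size-2^1 implicants → -01001  -01100  0-1001  00-100  001-00  0010-1  00100-  101-01  1011-0  10110-
Unchecked terms (primes): -01001, -01100, 0-1001, 00-100, 001-00, 0010-1, 00100-, 010101, 101-01, 1011-0, 10110-, 110011
Minterm coverage:
  m4 ⊆ 00-100 [E]
  m11 ⊆ 0010-1 [E]
  m12 ⊆ -01100,00-100,001-00
  m21 ⊆ 010101 [E]
  m25 ⊆ 0-1001 [E]
  m41 ⊆ -01001,101-01
  m45 ⊆ 101-01,10110-
  m46 ⊆ 1011-0 [E]
  m51 ⊆ 110011 [E]
E = {0-1001, 00-100, 0010-1, 010101, 1011-0, 110011}

YES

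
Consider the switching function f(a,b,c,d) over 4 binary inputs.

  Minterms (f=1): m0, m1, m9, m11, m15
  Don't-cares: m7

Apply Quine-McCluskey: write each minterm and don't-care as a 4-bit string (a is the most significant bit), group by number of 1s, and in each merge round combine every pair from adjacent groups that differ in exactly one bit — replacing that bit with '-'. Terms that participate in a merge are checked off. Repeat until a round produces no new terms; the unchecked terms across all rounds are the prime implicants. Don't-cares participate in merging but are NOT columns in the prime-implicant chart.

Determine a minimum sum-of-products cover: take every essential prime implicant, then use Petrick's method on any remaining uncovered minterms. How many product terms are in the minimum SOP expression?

[col 0] 0000*, 0001*, 0111*, 1001*, 1011*, 1111*
[col 1] -001, -111, 000-, 1-11, 10-1
Prime implicants: -001, -111, 000-, 1-11, 10-1
PI chart (minterm → PIs covering it):
  0 | 000-  (sole → essential)
  1 | -001,000-
  9 | -001,10-1
  11 | 1-11,10-1
  15 | -111,1-11
Essential prime implicants: 000-
Petrick residual → -001, 1-11
Minimum SOP uses 3 PIs: b'c'd + a'b'c' + acd

3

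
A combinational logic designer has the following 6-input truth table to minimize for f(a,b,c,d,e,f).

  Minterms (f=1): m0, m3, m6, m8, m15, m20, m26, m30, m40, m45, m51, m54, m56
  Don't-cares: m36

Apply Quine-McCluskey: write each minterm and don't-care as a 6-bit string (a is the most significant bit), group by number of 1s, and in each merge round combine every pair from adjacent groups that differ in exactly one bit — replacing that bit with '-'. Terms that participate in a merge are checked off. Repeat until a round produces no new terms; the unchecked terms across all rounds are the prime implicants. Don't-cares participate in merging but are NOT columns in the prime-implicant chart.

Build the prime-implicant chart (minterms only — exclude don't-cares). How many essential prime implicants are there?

10

[col 0] 000000*, 000011, 000110, 001000*, 001111, 010100, 011010*, 011110*, 100100, 101000*, 101101, 110011, 110110, 111000*
[col 1] -01000, 00-000, 011-10, 1-1000
Prime implicants: -01000, 00-000, 000011, 000110, 001111, 010100, 011-10, 1-1000, 100100, 101101, 110011, 110110
PI chart (minterm → PIs covering it):
  0 | 00-000  (sole → essential)
  3 | 000011  (sole → essential)
  6 | 000110  (sole → essential)
  8 | -01000,00-000
  15 | 001111  (sole → essential)
  20 | 010100  (sole → essential)
  26 | 011-10  (sole → essential)
  30 | 011-10  (sole → essential)
  40 | -01000,1-1000
  45 | 101101  (sole → essential)
  51 | 110011  (sole → essential)
  54 | 110110  (sole → essential)
  56 | 1-1000  (sole → essential)
Essential prime implicants: 00-000, 000011, 000110, 001111, 010100, 011-10, 1-1000, 101101, 110011, 110110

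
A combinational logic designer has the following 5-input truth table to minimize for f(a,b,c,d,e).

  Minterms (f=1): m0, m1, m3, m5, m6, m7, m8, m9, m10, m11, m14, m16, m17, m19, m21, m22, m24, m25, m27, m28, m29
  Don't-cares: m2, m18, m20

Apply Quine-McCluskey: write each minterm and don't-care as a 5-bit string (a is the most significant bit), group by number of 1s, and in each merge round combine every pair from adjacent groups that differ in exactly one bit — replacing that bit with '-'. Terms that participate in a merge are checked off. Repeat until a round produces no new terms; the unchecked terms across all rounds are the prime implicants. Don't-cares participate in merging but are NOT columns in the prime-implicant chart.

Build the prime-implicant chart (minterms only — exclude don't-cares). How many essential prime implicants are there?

3

size-2^0 implicants → 00000(✓)  00001(✓)  00010(✓)  00011(✓)  00101(✓)  00110(✓)  00111(✓)  01000(✓)  01001(✓)  01010(✓)  01011(✓)  01110(✓)  10000(✓)  10001(✓)  10010(✓)  10011(✓)  10100(✓)  10101(✓)  10110(✓)  11000(✓)  11001(✓)  11011(✓)  11100(✓)  11101(✓)
size-2^1 implicants → -0000(✓)  -0001(✓)  -0010(✓)  -0011(✓)  -0101(✓)  -0110(✓)  -1000(✓)  -1001(✓)  -1011(✓)  0-000(✓)  0-001(✓)  0-010(✓)  0-011(✓)  0-110(✓)  00-01(✓)  00-10(✓)  00-11(✓)  000-0(✓)  000-1(✓)  0000-(✓)  0001-(✓)  001-1(✓)  0011-(✓)  01-10(✓)  010-0(✓)  010-1(✓)  0100-(✓)  0101-(✓)  1-000(✓)  1-001(✓)  1-011(✓)  1-100(✓)  1-101(✓)  10-00(✓)  10-01(✓)  10-10(✓)  100-0(✓)  100-1(✓)  1000-(✓)  1001-(✓)  101-0(✓)  1010-(✓)  11-00(✓)  11-01(✓)  110-1(✓)  1100-(✓)  1110-(✓)
size-2^2 implicants → --000(✓)  --001(✓)  --011(✓)  -0-01  -0-10  -00-0(✓)  -00-1(✓)  -000-(✓)  -001-(✓)  -10-1(✓)  -100-(✓)  0--10  0-0-0(✓)  0-0-1(✓)  0-00-(✓)  0-01-(✓)  00--1  00-1-  000--(✓)  010--(✓)  1--00(✓)  1--01(✓)  1-0-1(✓)  1-00-(✓)  1-10-(✓)  10--0  10-0-(✓)  100--(✓)  11-0-(✓)
size-2^3 implicants → --0-1  --00-  -00--  0-0--  1--0-
Unchecked terms (primes): --0-1, --00-, -0-01, -0-10, -00--, 0--10, 0-0--, 00--1, 00-1-, 1--0-, 10--0
Minterm coverage:
  m0 ⊆ --00-,-00--,0-0--
  m1 ⊆ --0-1,--00-,-0-01,-00--,0-0--,00--1
  m3 ⊆ --0-1,-00--,0-0--,00--1,00-1-
  m5 ⊆ -0-01,00--1
  m6 ⊆ -0-10,0--10,00-1-
  m7 ⊆ 00--1,00-1-
  m8 ⊆ --00-,0-0--
  m9 ⊆ --0-1,--00-,0-0--
  m10 ⊆ 0--10,0-0--
  m11 ⊆ --0-1,0-0--
  m14 ⊆ 0--10 [E]
  m16 ⊆ --00-,-00--,1--0-,10--0
  m17 ⊆ --0-1,--00-,-0-01,-00--,1--0-
  m19 ⊆ --0-1,-00--
  m21 ⊆ -0-01,1--0-
  m22 ⊆ -0-10,10--0
  m24 ⊆ --00-,1--0-
  m25 ⊆ --0-1,--00-,1--0-
  m27 ⊆ --0-1 [E]
  m28 ⊆ 1--0- [E]
  m29 ⊆ 1--0- [E]
E = {--0-1, 0--10, 1--0-}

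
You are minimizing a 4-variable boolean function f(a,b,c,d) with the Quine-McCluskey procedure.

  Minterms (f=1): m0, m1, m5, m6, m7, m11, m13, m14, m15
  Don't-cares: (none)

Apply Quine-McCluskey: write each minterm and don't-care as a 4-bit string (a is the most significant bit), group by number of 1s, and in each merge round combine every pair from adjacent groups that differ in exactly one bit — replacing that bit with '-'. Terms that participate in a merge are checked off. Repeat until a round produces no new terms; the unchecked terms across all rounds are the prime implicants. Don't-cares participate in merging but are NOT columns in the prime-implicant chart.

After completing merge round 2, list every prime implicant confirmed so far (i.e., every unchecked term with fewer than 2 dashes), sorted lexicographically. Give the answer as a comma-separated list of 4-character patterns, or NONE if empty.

0-01, 000-, 1-11

[col 0] 0000*, 0001*, 0101*, 0110*, 0111*, 1011*, 1101*, 1110*, 1111*
[col 1] -101*, -110*, -111*, 0-01, 000-, 01-1*, 011-*, 1-11, 11-1*, 111-*
[col 2] -1-1, -11-
Prime implicants: -1-1, -11-, 0-01, 000-, 1-11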